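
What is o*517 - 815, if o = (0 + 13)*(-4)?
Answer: -27699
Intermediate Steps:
o = -52 (o = 13*(-4) = -52)
o*517 - 815 = -52*517 - 815 = -26884 - 815 = -27699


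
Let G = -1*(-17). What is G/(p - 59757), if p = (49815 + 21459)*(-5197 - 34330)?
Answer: -17/2817307155 ≈ -6.0341e-9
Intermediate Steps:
G = 17
p = -2817247398 (p = 71274*(-39527) = -2817247398)
G/(p - 59757) = 17/(-2817247398 - 59757) = 17/(-2817307155) = 17*(-1/2817307155) = -17/2817307155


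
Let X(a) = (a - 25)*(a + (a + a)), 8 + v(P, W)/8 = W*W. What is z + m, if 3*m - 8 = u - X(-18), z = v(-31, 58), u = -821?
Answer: 25803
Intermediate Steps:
v(P, W) = -64 + 8*W² (v(P, W) = -64 + 8*(W*W) = -64 + 8*W²)
z = 26848 (z = -64 + 8*58² = -64 + 8*3364 = -64 + 26912 = 26848)
X(a) = 3*a*(-25 + a) (X(a) = (-25 + a)*(a + 2*a) = (-25 + a)*(3*a) = 3*a*(-25 + a))
m = -1045 (m = 8/3 + (-821 - 3*(-18)*(-25 - 18))/3 = 8/3 + (-821 - 3*(-18)*(-43))/3 = 8/3 + (-821 - 1*2322)/3 = 8/3 + (-821 - 2322)/3 = 8/3 + (⅓)*(-3143) = 8/3 - 3143/3 = -1045)
z + m = 26848 - 1045 = 25803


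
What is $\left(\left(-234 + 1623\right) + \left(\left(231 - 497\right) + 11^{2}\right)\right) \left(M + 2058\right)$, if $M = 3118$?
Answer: $6438944$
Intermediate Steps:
$\left(\left(-234 + 1623\right) + \left(\left(231 - 497\right) + 11^{2}\right)\right) \left(M + 2058\right) = \left(\left(-234 + 1623\right) + \left(\left(231 - 497\right) + 11^{2}\right)\right) \left(3118 + 2058\right) = \left(1389 + \left(-266 + 121\right)\right) 5176 = \left(1389 - 145\right) 5176 = 1244 \cdot 5176 = 6438944$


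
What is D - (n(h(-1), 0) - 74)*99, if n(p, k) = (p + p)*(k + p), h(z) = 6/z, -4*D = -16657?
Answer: 17449/4 ≈ 4362.3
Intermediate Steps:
D = 16657/4 (D = -¼*(-16657) = 16657/4 ≈ 4164.3)
n(p, k) = 2*p*(k + p) (n(p, k) = (2*p)*(k + p) = 2*p*(k + p))
D - (n(h(-1), 0) - 74)*99 = 16657/4 - (2*(6/(-1))*(0 + 6/(-1)) - 74)*99 = 16657/4 - (2*(6*(-1))*(0 + 6*(-1)) - 74)*99 = 16657/4 - (2*(-6)*(0 - 6) - 74)*99 = 16657/4 - (2*(-6)*(-6) - 74)*99 = 16657/4 - (72 - 74)*99 = 16657/4 - (-2)*99 = 16657/4 - 1*(-198) = 16657/4 + 198 = 17449/4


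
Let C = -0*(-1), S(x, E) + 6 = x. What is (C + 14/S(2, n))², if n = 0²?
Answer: 49/4 ≈ 12.250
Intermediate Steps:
n = 0
S(x, E) = -6 + x
C = 0 (C = -4*0 = 0)
(C + 14/S(2, n))² = (0 + 14/(-6 + 2))² = (0 + 14/(-4))² = (0 + 14*(-¼))² = (0 - 7/2)² = (-7/2)² = 49/4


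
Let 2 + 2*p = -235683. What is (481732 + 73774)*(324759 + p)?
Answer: 114943357249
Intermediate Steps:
p = -235685/2 (p = -1 + (1/2)*(-235683) = -1 - 235683/2 = -235685/2 ≈ -1.1784e+5)
(481732 + 73774)*(324759 + p) = (481732 + 73774)*(324759 - 235685/2) = 555506*(413833/2) = 114943357249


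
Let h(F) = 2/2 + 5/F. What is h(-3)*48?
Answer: -32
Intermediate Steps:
h(F) = 1 + 5/F (h(F) = 2*(½) + 5/F = 1 + 5/F)
h(-3)*48 = ((5 - 3)/(-3))*48 = -⅓*2*48 = -⅔*48 = -32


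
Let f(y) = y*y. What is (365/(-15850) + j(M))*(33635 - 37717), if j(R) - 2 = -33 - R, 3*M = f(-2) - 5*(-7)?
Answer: 284827673/1585 ≈ 1.7970e+5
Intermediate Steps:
f(y) = y²
M = 13 (M = ((-2)² - 5*(-7))/3 = (4 + 35)/3 = (⅓)*39 = 13)
j(R) = -31 - R (j(R) = 2 + (-33 - R) = -31 - R)
(365/(-15850) + j(M))*(33635 - 37717) = (365/(-15850) + (-31 - 1*13))*(33635 - 37717) = (365*(-1/15850) + (-31 - 13))*(-4082) = (-73/3170 - 44)*(-4082) = -139553/3170*(-4082) = 284827673/1585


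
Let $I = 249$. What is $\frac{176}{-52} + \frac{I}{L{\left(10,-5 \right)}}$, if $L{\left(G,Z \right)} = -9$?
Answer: $- \frac{1211}{39} \approx -31.051$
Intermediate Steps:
$\frac{176}{-52} + \frac{I}{L{\left(10,-5 \right)}} = \frac{176}{-52} + \frac{249}{-9} = 176 \left(- \frac{1}{52}\right) + 249 \left(- \frac{1}{9}\right) = - \frac{44}{13} - \frac{83}{3} = - \frac{1211}{39}$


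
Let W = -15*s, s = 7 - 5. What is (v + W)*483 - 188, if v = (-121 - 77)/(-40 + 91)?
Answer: -281404/17 ≈ -16553.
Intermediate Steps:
s = 2
W = -30 (W = -15*2 = -30)
v = -66/17 (v = -198/51 = -198*1/51 = -66/17 ≈ -3.8824)
(v + W)*483 - 188 = (-66/17 - 30)*483 - 188 = -576/17*483 - 188 = -278208/17 - 188 = -281404/17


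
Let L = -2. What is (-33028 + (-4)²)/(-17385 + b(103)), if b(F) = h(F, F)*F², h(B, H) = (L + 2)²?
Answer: 11004/5795 ≈ 1.8989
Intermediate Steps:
h(B, H) = 0 (h(B, H) = (-2 + 2)² = 0² = 0)
b(F) = 0 (b(F) = 0*F² = 0)
(-33028 + (-4)²)/(-17385 + b(103)) = (-33028 + (-4)²)/(-17385 + 0) = (-33028 + 16)/(-17385) = -33012*(-1/17385) = 11004/5795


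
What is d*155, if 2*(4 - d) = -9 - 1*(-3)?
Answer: 1085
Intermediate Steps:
d = 7 (d = 4 - (-9 - 1*(-3))/2 = 4 - (-9 + 3)/2 = 4 - ½*(-6) = 4 + 3 = 7)
d*155 = 7*155 = 1085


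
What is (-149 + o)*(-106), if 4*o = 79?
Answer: 27401/2 ≈ 13701.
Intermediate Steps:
o = 79/4 (o = (¼)*79 = 79/4 ≈ 19.750)
(-149 + o)*(-106) = (-149 + 79/4)*(-106) = -517/4*(-106) = 27401/2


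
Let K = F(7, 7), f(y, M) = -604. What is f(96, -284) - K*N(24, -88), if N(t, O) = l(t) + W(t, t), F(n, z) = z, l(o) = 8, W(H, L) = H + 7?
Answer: -877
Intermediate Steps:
W(H, L) = 7 + H
N(t, O) = 15 + t (N(t, O) = 8 + (7 + t) = 15 + t)
K = 7
f(96, -284) - K*N(24, -88) = -604 - 7*(15 + 24) = -604 - 7*39 = -604 - 1*273 = -604 - 273 = -877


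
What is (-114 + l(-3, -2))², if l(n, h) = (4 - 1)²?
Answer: 11025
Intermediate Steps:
l(n, h) = 9 (l(n, h) = 3² = 9)
(-114 + l(-3, -2))² = (-114 + 9)² = (-105)² = 11025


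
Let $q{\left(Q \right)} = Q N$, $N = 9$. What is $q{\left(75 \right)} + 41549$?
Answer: $42224$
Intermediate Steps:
$q{\left(Q \right)} = 9 Q$ ($q{\left(Q \right)} = Q 9 = 9 Q$)
$q{\left(75 \right)} + 41549 = 9 \cdot 75 + 41549 = 675 + 41549 = 42224$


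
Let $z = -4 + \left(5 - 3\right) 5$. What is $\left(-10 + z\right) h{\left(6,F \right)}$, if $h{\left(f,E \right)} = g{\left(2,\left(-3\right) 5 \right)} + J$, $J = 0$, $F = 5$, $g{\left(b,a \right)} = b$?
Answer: $-8$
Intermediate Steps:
$h{\left(f,E \right)} = 2$ ($h{\left(f,E \right)} = 2 + 0 = 2$)
$z = 6$ ($z = -4 + \left(5 - 3\right) 5 = -4 + 2 \cdot 5 = -4 + 10 = 6$)
$\left(-10 + z\right) h{\left(6,F \right)} = \left(-10 + 6\right) 2 = \left(-4\right) 2 = -8$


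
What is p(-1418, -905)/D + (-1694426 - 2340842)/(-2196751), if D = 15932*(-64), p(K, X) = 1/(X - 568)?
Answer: 6060736491159823/3299391500853504 ≈ 1.8369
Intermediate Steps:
p(K, X) = 1/(-568 + X)
D = -1019648
p(-1418, -905)/D + (-1694426 - 2340842)/(-2196751) = 1/(-568 - 905*(-1019648)) + (-1694426 - 2340842)/(-2196751) = -1/1019648/(-1473) - 4035268*(-1/2196751) = -1/1473*(-1/1019648) + 4035268/2196751 = 1/1501941504 + 4035268/2196751 = 6060736491159823/3299391500853504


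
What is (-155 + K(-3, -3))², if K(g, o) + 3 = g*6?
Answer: 30976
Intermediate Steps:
K(g, o) = -3 + 6*g (K(g, o) = -3 + g*6 = -3 + 6*g)
(-155 + K(-3, -3))² = (-155 + (-3 + 6*(-3)))² = (-155 + (-3 - 18))² = (-155 - 21)² = (-176)² = 30976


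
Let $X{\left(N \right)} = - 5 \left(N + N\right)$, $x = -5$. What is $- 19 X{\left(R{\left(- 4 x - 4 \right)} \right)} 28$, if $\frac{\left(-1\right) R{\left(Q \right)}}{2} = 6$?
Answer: $-63840$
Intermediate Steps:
$R{\left(Q \right)} = -12$ ($R{\left(Q \right)} = \left(-2\right) 6 = -12$)
$X{\left(N \right)} = - 10 N$ ($X{\left(N \right)} = - 5 \cdot 2 N = - 10 N$)
$- 19 X{\left(R{\left(- 4 x - 4 \right)} \right)} 28 = - 19 \left(\left(-10\right) \left(-12\right)\right) 28 = \left(-19\right) 120 \cdot 28 = \left(-2280\right) 28 = -63840$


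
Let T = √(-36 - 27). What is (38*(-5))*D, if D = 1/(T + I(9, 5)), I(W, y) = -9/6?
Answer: 380/87 + 760*I*√7/87 ≈ 4.3678 + 23.112*I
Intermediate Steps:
I(W, y) = -3/2 (I(W, y) = -9/6 = -1*3/2 = -3/2)
T = 3*I*√7 (T = √(-63) = 3*I*√7 ≈ 7.9373*I)
D = 1/(-3/2 + 3*I*√7) (D = 1/(3*I*√7 - 3/2) = 1/(-3/2 + 3*I*√7) ≈ -0.022988 - 0.12164*I)
(38*(-5))*D = (38*(-5))*(-2/87 - 4*I*√7/87) = -190*(-2/87 - 4*I*√7/87) = 380/87 + 760*I*√7/87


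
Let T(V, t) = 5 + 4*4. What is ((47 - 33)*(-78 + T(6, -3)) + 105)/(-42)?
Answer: 33/2 ≈ 16.500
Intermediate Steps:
T(V, t) = 21 (T(V, t) = 5 + 16 = 21)
((47 - 33)*(-78 + T(6, -3)) + 105)/(-42) = ((47 - 33)*(-78 + 21) + 105)/(-42) = -(14*(-57) + 105)/42 = -(-798 + 105)/42 = -1/42*(-693) = 33/2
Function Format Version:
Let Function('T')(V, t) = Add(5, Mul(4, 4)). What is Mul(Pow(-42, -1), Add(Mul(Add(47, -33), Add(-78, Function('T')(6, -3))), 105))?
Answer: Rational(33, 2) ≈ 16.500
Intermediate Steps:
Function('T')(V, t) = 21 (Function('T')(V, t) = Add(5, 16) = 21)
Mul(Pow(-42, -1), Add(Mul(Add(47, -33), Add(-78, Function('T')(6, -3))), 105)) = Mul(Pow(-42, -1), Add(Mul(Add(47, -33), Add(-78, 21)), 105)) = Mul(Rational(-1, 42), Add(Mul(14, -57), 105)) = Mul(Rational(-1, 42), Add(-798, 105)) = Mul(Rational(-1, 42), -693) = Rational(33, 2)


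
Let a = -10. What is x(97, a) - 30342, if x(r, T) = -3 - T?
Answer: -30335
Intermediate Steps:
x(97, a) - 30342 = (-3 - 1*(-10)) - 30342 = (-3 + 10) - 30342 = 7 - 30342 = -30335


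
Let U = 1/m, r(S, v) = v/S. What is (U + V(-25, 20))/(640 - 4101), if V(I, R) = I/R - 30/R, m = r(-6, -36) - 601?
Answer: 6549/8237180 ≈ 0.00079505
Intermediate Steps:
m = -595 (m = -36/(-6) - 601 = -36*(-⅙) - 601 = 6 - 601 = -595)
V(I, R) = -30/R + I/R
U = -1/595 (U = 1/(-595) = -1/595 ≈ -0.0016807)
(U + V(-25, 20))/(640 - 4101) = (-1/595 + (-30 - 25)/20)/(640 - 4101) = (-1/595 + (1/20)*(-55))/(-3461) = (-1/595 - 11/4)*(-1/3461) = -6549/2380*(-1/3461) = 6549/8237180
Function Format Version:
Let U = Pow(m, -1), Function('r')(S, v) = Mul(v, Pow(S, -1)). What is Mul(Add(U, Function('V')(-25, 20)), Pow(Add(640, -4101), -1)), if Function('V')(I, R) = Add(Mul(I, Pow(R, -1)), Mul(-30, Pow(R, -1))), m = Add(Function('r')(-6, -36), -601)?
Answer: Rational(6549, 8237180) ≈ 0.00079505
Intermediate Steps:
m = -595 (m = Add(Mul(-36, Pow(-6, -1)), -601) = Add(Mul(-36, Rational(-1, 6)), -601) = Add(6, -601) = -595)
Function('V')(I, R) = Add(Mul(-30, Pow(R, -1)), Mul(I, Pow(R, -1)))
U = Rational(-1, 595) (U = Pow(-595, -1) = Rational(-1, 595) ≈ -0.0016807)
Mul(Add(U, Function('V')(-25, 20)), Pow(Add(640, -4101), -1)) = Mul(Add(Rational(-1, 595), Mul(Pow(20, -1), Add(-30, -25))), Pow(Add(640, -4101), -1)) = Mul(Add(Rational(-1, 595), Mul(Rational(1, 20), -55)), Pow(-3461, -1)) = Mul(Add(Rational(-1, 595), Rational(-11, 4)), Rational(-1, 3461)) = Mul(Rational(-6549, 2380), Rational(-1, 3461)) = Rational(6549, 8237180)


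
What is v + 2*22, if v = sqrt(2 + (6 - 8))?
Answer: 44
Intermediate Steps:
v = 0 (v = sqrt(2 - 2) = sqrt(0) = 0)
v + 2*22 = 0 + 2*22 = 0 + 44 = 44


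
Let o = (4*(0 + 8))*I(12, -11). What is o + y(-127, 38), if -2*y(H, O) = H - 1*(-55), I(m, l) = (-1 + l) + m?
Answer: 36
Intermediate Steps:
I(m, l) = -1 + l + m
y(H, O) = -55/2 - H/2 (y(H, O) = -(H - 1*(-55))/2 = -(H + 55)/2 = -(55 + H)/2 = -55/2 - H/2)
o = 0 (o = (4*(0 + 8))*(-1 - 11 + 12) = (4*8)*0 = 32*0 = 0)
o + y(-127, 38) = 0 + (-55/2 - 1/2*(-127)) = 0 + (-55/2 + 127/2) = 0 + 36 = 36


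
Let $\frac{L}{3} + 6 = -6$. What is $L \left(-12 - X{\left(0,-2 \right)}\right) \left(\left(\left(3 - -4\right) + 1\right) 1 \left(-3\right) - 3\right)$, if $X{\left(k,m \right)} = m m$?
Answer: $-15552$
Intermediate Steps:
$X{\left(k,m \right)} = m^{2}$
$L = -36$ ($L = -18 + 3 \left(-6\right) = -18 - 18 = -36$)
$L \left(-12 - X{\left(0,-2 \right)}\right) \left(\left(\left(3 - -4\right) + 1\right) 1 \left(-3\right) - 3\right) = - 36 \left(-12 - \left(-2\right)^{2}\right) \left(\left(\left(3 - -4\right) + 1\right) 1 \left(-3\right) - 3\right) = - 36 \left(-12 - 4\right) \left(\left(\left(3 + 4\right) + 1\right) 1 \left(-3\right) - 3\right) = - 36 \left(-12 - 4\right) \left(\left(7 + 1\right) 1 \left(-3\right) - 3\right) = \left(-36\right) \left(-16\right) \left(8 \cdot 1 \left(-3\right) - 3\right) = 576 \left(8 \left(-3\right) - 3\right) = 576 \left(-24 - 3\right) = 576 \left(-27\right) = -15552$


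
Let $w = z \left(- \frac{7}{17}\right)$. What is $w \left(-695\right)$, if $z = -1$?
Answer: $- \frac{4865}{17} \approx -286.18$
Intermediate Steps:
$w = \frac{7}{17}$ ($w = - \frac{-7}{17} = \left(-1\right) \left(- \frac{7}{17}\right) = \frac{7}{17} \approx 0.41176$)
$w \left(-695\right) = \frac{7}{17} \left(-695\right) = - \frac{4865}{17}$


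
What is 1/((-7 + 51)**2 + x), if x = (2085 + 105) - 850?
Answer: 1/3276 ≈ 0.00030525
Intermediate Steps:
x = 1340 (x = 2190 - 850 = 1340)
1/((-7 + 51)**2 + x) = 1/((-7 + 51)**2 + 1340) = 1/(44**2 + 1340) = 1/(1936 + 1340) = 1/3276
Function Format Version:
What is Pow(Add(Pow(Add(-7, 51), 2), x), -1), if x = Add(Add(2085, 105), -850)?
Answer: Rational(1, 3276) ≈ 0.00030525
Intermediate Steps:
x = 1340 (x = Add(2190, -850) = 1340)
Pow(Add(Pow(Add(-7, 51), 2), x), -1) = Pow(Add(Pow(Add(-7, 51), 2), 1340), -1) = Pow(Add(Pow(44, 2), 1340), -1) = Pow(Add(1936, 1340), -1) = Pow(3276, -1) = Rational(1, 3276)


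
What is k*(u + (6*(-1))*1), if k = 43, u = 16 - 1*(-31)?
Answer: 1763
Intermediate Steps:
u = 47 (u = 16 + 31 = 47)
k*(u + (6*(-1))*1) = 43*(47 + (6*(-1))*1) = 43*(47 - 6*1) = 43*(47 - 6) = 43*41 = 1763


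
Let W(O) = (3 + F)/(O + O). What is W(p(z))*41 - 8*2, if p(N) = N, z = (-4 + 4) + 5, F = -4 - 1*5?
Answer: -203/5 ≈ -40.600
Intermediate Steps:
F = -9 (F = -4 - 5 = -9)
z = 5 (z = 0 + 5 = 5)
W(O) = -3/O (W(O) = (3 - 9)/(O + O) = -6*1/(2*O) = -3/O)
W(p(z))*41 - 8*2 = -3/5*41 - 8*2 = -3*1/5*41 - 16 = -3/5*41 - 16 = -123/5 - 16 = -203/5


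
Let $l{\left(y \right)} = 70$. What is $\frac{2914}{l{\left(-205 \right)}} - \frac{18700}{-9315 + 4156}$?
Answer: $\frac{106119}{2345} \approx 45.253$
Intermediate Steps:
$\frac{2914}{l{\left(-205 \right)}} - \frac{18700}{-9315 + 4156} = \frac{2914}{70} - \frac{18700}{-9315 + 4156} = 2914 \cdot \frac{1}{70} - \frac{18700}{-5159} = \frac{1457}{35} - - \frac{1700}{469} = \frac{1457}{35} + \frac{1700}{469} = \frac{106119}{2345}$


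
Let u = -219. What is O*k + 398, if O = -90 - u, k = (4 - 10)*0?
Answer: 398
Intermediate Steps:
k = 0 (k = -6*0 = 0)
O = 129 (O = -90 - 1*(-219) = -90 + 219 = 129)
O*k + 398 = 129*0 + 398 = 0 + 398 = 398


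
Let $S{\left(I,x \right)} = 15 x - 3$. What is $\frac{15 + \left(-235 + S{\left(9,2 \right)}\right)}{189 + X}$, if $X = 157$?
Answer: $- \frac{193}{346} \approx -0.5578$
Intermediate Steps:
$S{\left(I,x \right)} = -3 + 15 x$
$\frac{15 + \left(-235 + S{\left(9,2 \right)}\right)}{189 + X} = \frac{15 + \left(-235 + \left(-3 + 15 \cdot 2\right)\right)}{189 + 157} = \frac{15 + \left(-235 + \left(-3 + 30\right)\right)}{346} = \left(15 + \left(-235 + 27\right)\right) \frac{1}{346} = \left(15 - 208\right) \frac{1}{346} = \left(-193\right) \frac{1}{346} = - \frac{193}{346}$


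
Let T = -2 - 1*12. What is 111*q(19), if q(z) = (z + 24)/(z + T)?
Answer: 4773/5 ≈ 954.60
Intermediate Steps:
T = -14 (T = -2 - 12 = -14)
q(z) = (24 + z)/(-14 + z) (q(z) = (z + 24)/(z - 14) = (24 + z)/(-14 + z))
111*q(19) = 111*((24 + 19)/(-14 + 19)) = 111*(43/5) = 4773/5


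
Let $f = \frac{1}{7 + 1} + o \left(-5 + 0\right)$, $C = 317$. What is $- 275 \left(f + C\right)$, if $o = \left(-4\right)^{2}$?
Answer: $- \frac{521675}{8} \approx -65209.0$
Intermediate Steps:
$o = 16$
$f = - \frac{639}{8}$ ($f = \frac{1}{7 + 1} + 16 \left(-5 + 0\right) = \frac{1}{8} + 16 \left(-5\right) = \frac{1}{8} - 80 = - \frac{639}{8} \approx -79.875$)
$- 275 \left(f + C\right) = - 275 \left(- \frac{639}{8} + 317\right) = \left(-275\right) \frac{1897}{8} = - \frac{521675}{8}$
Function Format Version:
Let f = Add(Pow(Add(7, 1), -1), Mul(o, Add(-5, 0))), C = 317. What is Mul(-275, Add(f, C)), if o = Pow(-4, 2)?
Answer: Rational(-521675, 8) ≈ -65209.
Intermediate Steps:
o = 16
f = Rational(-639, 8) (f = Add(Pow(Add(7, 1), -1), Mul(16, Add(-5, 0))) = Add(Pow(8, -1), Mul(16, -5)) = Add(Rational(1, 8), -80) = Rational(-639, 8) ≈ -79.875)
Mul(-275, Add(f, C)) = Mul(-275, Add(Rational(-639, 8), 317)) = Mul(-275, Rational(1897, 8)) = Rational(-521675, 8)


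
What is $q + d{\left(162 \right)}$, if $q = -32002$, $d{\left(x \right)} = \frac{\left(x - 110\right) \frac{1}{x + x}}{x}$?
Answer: $- \frac{419930231}{13122} \approx -32002.0$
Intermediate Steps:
$d{\left(x \right)} = \frac{-110 + x}{2 x^{2}}$ ($d{\left(x \right)} = \frac{\left(-110 + x\right) \frac{1}{2 x}}{x} = \frac{\frac{1}{2} \frac{1}{x} \left(-110 + x\right)}{x} = \frac{-110 + x}{2 x^{2}}$)
$q + d{\left(162 \right)} = -32002 + \frac{-110 + 162}{2 \cdot 26244} = -32002 + \frac{1}{2} \cdot \frac{1}{26244} \cdot 52 = -32002 + \frac{13}{13122} = - \frac{419930231}{13122}$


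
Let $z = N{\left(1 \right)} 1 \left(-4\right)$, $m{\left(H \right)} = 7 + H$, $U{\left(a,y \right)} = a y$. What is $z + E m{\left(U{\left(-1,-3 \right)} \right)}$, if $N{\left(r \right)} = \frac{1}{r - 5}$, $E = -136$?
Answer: $-1359$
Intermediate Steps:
$N{\left(r \right)} = \frac{1}{-5 + r}$
$z = 1$ ($z = \frac{1}{-5 + 1} \cdot 1 \left(-4\right) = \frac{1}{-4} \cdot 1 \left(-4\right) = \left(- \frac{1}{4}\right) 1 \left(-4\right) = \left(- \frac{1}{4}\right) \left(-4\right) = 1$)
$z + E m{\left(U{\left(-1,-3 \right)} \right)} = 1 - 136 \left(7 - -3\right) = 1 - 136 \left(7 + 3\right) = 1 - 1360 = -1359$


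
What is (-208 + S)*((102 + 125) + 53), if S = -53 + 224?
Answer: -10360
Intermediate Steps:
S = 171
(-208 + S)*((102 + 125) + 53) = (-208 + 171)*((102 + 125) + 53) = -37*(227 + 53) = -37*280 = -10360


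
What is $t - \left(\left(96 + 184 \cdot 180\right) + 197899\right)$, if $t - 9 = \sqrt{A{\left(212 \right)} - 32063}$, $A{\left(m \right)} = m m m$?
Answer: $-231106 + \sqrt{9496065} \approx -2.2802 \cdot 10^{5}$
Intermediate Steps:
$A{\left(m \right)} = m^{3}$ ($A{\left(m \right)} = m^{2} m = m^{3}$)
$t = 9 + \sqrt{9496065}$ ($t = 9 + \sqrt{212^{3} - 32063} = 9 + \sqrt{9528128 - 32063} = 9 + \sqrt{9496065} \approx 3090.6$)
$t - \left(\left(96 + 184 \cdot 180\right) + 197899\right) = \left(9 + \sqrt{9496065}\right) - \left(\left(96 + 184 \cdot 180\right) + 197899\right) = \left(9 + \sqrt{9496065}\right) - \left(\left(96 + 33120\right) + 197899\right) = \left(9 + \sqrt{9496065}\right) - \left(33216 + 197899\right) = \left(9 + \sqrt{9496065}\right) - 231115 = -231106 + \sqrt{9496065}$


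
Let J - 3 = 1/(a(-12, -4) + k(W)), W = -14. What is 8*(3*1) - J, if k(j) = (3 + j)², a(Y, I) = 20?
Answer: 2960/141 ≈ 20.993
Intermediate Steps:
J = 424/141 (J = 3 + 1/(20 + (3 - 14)²) = 3 + 1/(20 + (-11)²) = 3 + 1/(20 + 121) = 3 + 1/141 = 424/141 ≈ 3.0071)
8*(3*1) - J = 8*(3*1) - 1*424/141 = 8*3 - 424/141 = 24 - 424/141 = 2960/141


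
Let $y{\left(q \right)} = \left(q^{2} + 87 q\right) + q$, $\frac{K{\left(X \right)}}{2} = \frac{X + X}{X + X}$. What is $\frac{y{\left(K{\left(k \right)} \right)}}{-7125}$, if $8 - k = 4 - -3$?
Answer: $- \frac{12}{475} \approx -0.025263$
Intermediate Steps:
$k = 1$ ($k = 8 - \left(4 - -3\right) = 8 - \left(4 + 3\right) = 8 - 7 = 1$)
$K{\left(X \right)} = 2$ ($K{\left(X \right)} = 2 \frac{X + X}{X + X} = 2 \frac{2 X}{2 X} = 2 \cdot 2 X \frac{1}{2 X} = 2 \cdot 1 = 2$)
$y{\left(q \right)} = q^{2} + 88 q$
$\frac{y{\left(K{\left(k \right)} \right)}}{-7125} = \frac{2 \left(88 + 2\right)}{-7125} = 2 \cdot 90 \left(- \frac{1}{7125}\right) = 180 \left(- \frac{1}{7125}\right) = - \frac{12}{475}$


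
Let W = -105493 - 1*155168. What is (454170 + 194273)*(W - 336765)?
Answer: -387396707718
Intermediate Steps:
W = -260661 (W = -105493 - 155168 = -260661)
(454170 + 194273)*(W - 336765) = (454170 + 194273)*(-260661 - 336765) = 648443*(-597426) = -387396707718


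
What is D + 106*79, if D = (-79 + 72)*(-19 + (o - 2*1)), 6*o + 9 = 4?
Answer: 51161/6 ≈ 8526.8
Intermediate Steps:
o = -5/6 (o = -3/2 + (1/6)*4 = -3/2 + 2/3 = -5/6 ≈ -0.83333)
D = 917/6 (D = (-79 + 72)*(-19 + (-5/6 - 2*1)) = -7*(-19 + (-5/6 - 2)) = -7*(-19 - 17/6) = -7*(-131/6) = 917/6 ≈ 152.83)
D + 106*79 = 917/6 + 106*79 = 917/6 + 8374 = 51161/6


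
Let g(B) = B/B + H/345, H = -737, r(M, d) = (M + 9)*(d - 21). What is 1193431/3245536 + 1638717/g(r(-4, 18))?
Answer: -32765843091923/22718752 ≈ -1.4422e+6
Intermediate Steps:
r(M, d) = (-21 + d)*(9 + M) (r(M, d) = (9 + M)*(-21 + d) = (-21 + d)*(9 + M))
g(B) = -392/345 (g(B) = B/B - 737/345 = 1 - 737*1/345 = 1 - 737/345 = -392/345)
1193431/3245536 + 1638717/g(r(-4, 18)) = 1193431/3245536 + 1638717/(-392/345) = 1193431*(1/3245536) + 1638717*(-345/392) = 1193431/3245536 - 565357365/392 = -32765843091923/22718752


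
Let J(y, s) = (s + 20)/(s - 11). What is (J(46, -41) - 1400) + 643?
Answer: -39343/52 ≈ -756.60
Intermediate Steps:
J(y, s) = (20 + s)/(-11 + s)
(J(46, -41) - 1400) + 643 = ((20 - 41)/(-11 - 41) - 1400) + 643 = (-21/(-52) - 1400) + 643 = (-1/52*(-21) - 1400) + 643 = (21/52 - 1400) + 643 = -72779/52 + 643 = -39343/52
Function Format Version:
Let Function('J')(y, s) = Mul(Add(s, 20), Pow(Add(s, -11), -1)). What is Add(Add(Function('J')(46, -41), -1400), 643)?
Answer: Rational(-39343, 52) ≈ -756.60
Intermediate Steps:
Function('J')(y, s) = Mul(Pow(Add(-11, s), -1), Add(20, s)) (Function('J')(y, s) = Mul(Add(20, s), Pow(Add(-11, s), -1)) = Mul(Pow(Add(-11, s), -1), Add(20, s)))
Add(Add(Function('J')(46, -41), -1400), 643) = Add(Add(Mul(Pow(Add(-11, -41), -1), Add(20, -41)), -1400), 643) = Add(Add(Mul(Pow(-52, -1), -21), -1400), 643) = Add(Add(Mul(Rational(-1, 52), -21), -1400), 643) = Add(Add(Rational(21, 52), -1400), 643) = Add(Rational(-72779, 52), 643) = Rational(-39343, 52)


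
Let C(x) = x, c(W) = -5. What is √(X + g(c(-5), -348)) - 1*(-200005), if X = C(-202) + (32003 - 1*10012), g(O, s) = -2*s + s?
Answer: 200005 + √22137 ≈ 2.0015e+5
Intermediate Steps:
g(O, s) = -s
X = 21789 (X = -202 + (32003 - 1*10012) = -202 + (32003 - 10012) = -202 + 21991 = 21789)
√(X + g(c(-5), -348)) - 1*(-200005) = √(21789 - 1*(-348)) - 1*(-200005) = √(21789 + 348) + 200005 = √22137 + 200005 = 200005 + √22137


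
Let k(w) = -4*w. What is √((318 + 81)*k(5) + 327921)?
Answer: 3*√35549 ≈ 565.63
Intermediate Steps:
√((318 + 81)*k(5) + 327921) = √((318 + 81)*(-4*5) + 327921) = √(399*(-20) + 327921) = √(-7980 + 327921) = √319941 = 3*√35549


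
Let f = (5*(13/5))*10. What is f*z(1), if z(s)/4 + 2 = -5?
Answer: -3640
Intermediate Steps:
z(s) = -28 (z(s) = -8 + 4*(-5) = -8 - 20 = -28)
f = 130 (f = (5*(13*(⅕)))*10 = (5*(13/5))*10 = 13*10 = 130)
f*z(1) = 130*(-28) = -3640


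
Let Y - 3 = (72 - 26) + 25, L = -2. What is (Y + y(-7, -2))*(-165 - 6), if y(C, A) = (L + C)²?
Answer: -26505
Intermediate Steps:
y(C, A) = (-2 + C)²
Y = 74 (Y = 3 + ((72 - 26) + 25) = 3 + (46 + 25) = 3 + 71 = 74)
(Y + y(-7, -2))*(-165 - 6) = (74 + (-2 - 7)²)*(-165 - 6) = (74 + (-9)²)*(-171) = (74 + 81)*(-171) = 155*(-171) = -26505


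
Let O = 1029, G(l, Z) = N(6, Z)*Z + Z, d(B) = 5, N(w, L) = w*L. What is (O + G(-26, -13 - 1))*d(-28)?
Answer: 10955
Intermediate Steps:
N(w, L) = L*w
G(l, Z) = Z + 6*Z² (G(l, Z) = (Z*6)*Z + Z = (6*Z)*Z + Z = 6*Z² + Z = Z + 6*Z²)
(O + G(-26, -13 - 1))*d(-28) = (1029 + (-13 - 1)*(1 + 6*(-13 - 1)))*5 = (1029 - 14*(1 + 6*(-14)))*5 = (1029 - 14*(1 - 84))*5 = (1029 - 14*(-83))*5 = (1029 + 1162)*5 = 2191*5 = 10955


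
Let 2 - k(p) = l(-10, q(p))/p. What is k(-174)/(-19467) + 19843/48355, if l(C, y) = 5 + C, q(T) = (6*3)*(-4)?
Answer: 9599539247/23398694370 ≈ 0.41026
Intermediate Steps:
q(T) = -72 (q(T) = 18*(-4) = -72)
k(p) = 2 + 5/p (k(p) = 2 - (5 - 10)/p = 2 - (-5)/p = 2 + 5/p)
k(-174)/(-19467) + 19843/48355 = (2 + 5/(-174))/(-19467) + 19843/48355 = (2 + 5*(-1/174))*(-1/19467) + 19843*(1/48355) = (2 - 5/174)*(-1/19467) + 19843/48355 = (343/174)*(-1/19467) + 19843/48355 = -49/483894 + 19843/48355 = 9599539247/23398694370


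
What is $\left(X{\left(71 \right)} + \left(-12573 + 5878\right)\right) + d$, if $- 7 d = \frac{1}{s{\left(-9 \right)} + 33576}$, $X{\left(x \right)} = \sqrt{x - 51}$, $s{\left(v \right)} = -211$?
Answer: $- \frac{1563650726}{233555} + 2 \sqrt{5} \approx -6690.5$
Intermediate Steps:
$X{\left(x \right)} = \sqrt{-51 + x}$
$d = - \frac{1}{233555}$ ($d = - \frac{1}{7 \left(-211 + 33576\right)} = - \frac{1}{7 \cdot 33365} = \left(- \frac{1}{7}\right) \frac{1}{33365} = - \frac{1}{233555} \approx -4.2816 \cdot 10^{-6}$)
$\left(X{\left(71 \right)} + \left(-12573 + 5878\right)\right) + d = \left(\sqrt{-51 + 71} + \left(-12573 + 5878\right)\right) - \frac{1}{233555} = \left(\sqrt{20} - 6695\right) - \frac{1}{233555} = \left(2 \sqrt{5} - 6695\right) - \frac{1}{233555} = \left(-6695 + 2 \sqrt{5}\right) - \frac{1}{233555} = - \frac{1563650726}{233555} + 2 \sqrt{5}$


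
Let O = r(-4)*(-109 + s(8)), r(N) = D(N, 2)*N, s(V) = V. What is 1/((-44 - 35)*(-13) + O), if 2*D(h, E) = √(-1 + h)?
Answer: 1027/1258749 - 202*I*√5/1258749 ≈ 0.00081589 - 0.00035884*I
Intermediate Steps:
D(h, E) = √(-1 + h)/2
r(N) = N*√(-1 + N)/2 (r(N) = (√(-1 + N)/2)*N = N*√(-1 + N)/2)
O = 202*I*√5 (O = ((½)*(-4)*√(-1 - 4))*(-109 + 8) = ((½)*(-4)*√(-5))*(-101) = ((½)*(-4)*(I*√5))*(-101) = -2*I*√5*(-101) = 202*I*√5 ≈ 451.69*I)
1/((-44 - 35)*(-13) + O) = 1/((-44 - 35)*(-13) + 202*I*√5) = 1/(-79*(-13) + 202*I*√5) = 1/(1027 + 202*I*√5)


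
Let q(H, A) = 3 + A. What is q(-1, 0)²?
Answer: 9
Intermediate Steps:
q(-1, 0)² = (3 + 0)² = 3² = 9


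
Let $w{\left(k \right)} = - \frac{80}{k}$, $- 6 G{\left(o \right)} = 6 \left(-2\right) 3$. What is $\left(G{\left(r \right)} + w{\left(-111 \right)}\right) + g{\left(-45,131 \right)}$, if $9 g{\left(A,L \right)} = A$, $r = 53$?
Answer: $\frac{191}{111} \approx 1.7207$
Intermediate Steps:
$g{\left(A,L \right)} = \frac{A}{9}$
$G{\left(o \right)} = 6$ ($G{\left(o \right)} = - \frac{6 \left(-2\right) 3}{6} = - \frac{\left(-12\right) 3}{6} = \left(- \frac{1}{6}\right) \left(-36\right) = 6$)
$\left(G{\left(r \right)} + w{\left(-111 \right)}\right) + g{\left(-45,131 \right)} = \left(6 - \frac{80}{-111}\right) + \frac{1}{9} \left(-45\right) = \left(6 - - \frac{80}{111}\right) - 5 = \left(6 + \frac{80}{111}\right) - 5 = \frac{746}{111} - 5 = \frac{191}{111}$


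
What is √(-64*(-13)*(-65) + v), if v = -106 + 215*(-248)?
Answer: 7*I*√2194 ≈ 327.88*I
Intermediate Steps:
v = -53426 (v = -106 - 53320 = -53426)
√(-64*(-13)*(-65) + v) = √(-64*(-13)*(-65) - 53426) = √(832*(-65) - 53426) = √(-54080 - 53426) = √(-107506) = 7*I*√2194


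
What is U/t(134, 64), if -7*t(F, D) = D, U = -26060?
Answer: 45605/16 ≈ 2850.3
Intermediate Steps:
t(F, D) = -D/7
U/t(134, 64) = -26060/((-1/7*64)) = -26060/(-64/7) = -26060*(-7/64) = 45605/16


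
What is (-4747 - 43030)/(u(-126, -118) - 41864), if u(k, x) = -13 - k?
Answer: 47777/41751 ≈ 1.1443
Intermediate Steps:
(-4747 - 43030)/(u(-126, -118) - 41864) = (-4747 - 43030)/((-13 - 1*(-126)) - 41864) = -47777/((-13 + 126) - 41864) = -47777/(113 - 41864) = -47777/(-41751) = -47777*(-1/41751) = 47777/41751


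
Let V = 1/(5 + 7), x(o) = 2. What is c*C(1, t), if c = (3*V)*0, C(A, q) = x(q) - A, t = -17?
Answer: 0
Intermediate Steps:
V = 1/12 ≈ 0.083333
C(A, q) = 2 - A
c = 0 (c = (3*(1/12))*0 = (¼)*0 = 0)
c*C(1, t) = 0*(2 - 1*1) = 0*(2 - 1) = 0*1 = 0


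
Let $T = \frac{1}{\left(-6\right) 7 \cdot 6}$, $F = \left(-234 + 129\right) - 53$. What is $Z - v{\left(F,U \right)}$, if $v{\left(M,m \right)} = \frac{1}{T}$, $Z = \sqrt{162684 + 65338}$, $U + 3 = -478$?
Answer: $252 + \sqrt{228022} \approx 729.52$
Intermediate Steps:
$U = -481$ ($U = -3 - 478 = -481$)
$Z = \sqrt{228022} \approx 477.52$
$F = -158$ ($F = -105 - 53 = -158$)
$T = - \frac{1}{252}$ ($T = \frac{1}{\left(-42\right) 6} = \frac{1}{-252} = - \frac{1}{252} \approx -0.0039683$)
$v{\left(M,m \right)} = -252$ ($v{\left(M,m \right)} = \frac{1}{- \frac{1}{252}} = -252$)
$Z - v{\left(F,U \right)} = \sqrt{228022} - -252 = \sqrt{228022} + 252 = 252 + \sqrt{228022}$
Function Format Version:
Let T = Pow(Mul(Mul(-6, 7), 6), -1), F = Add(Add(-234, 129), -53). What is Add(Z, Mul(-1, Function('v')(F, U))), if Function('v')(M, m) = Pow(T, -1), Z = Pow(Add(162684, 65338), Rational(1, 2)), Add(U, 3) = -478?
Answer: Add(252, Pow(228022, Rational(1, 2))) ≈ 729.52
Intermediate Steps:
U = -481 (U = Add(-3, -478) = -481)
Z = Pow(228022, Rational(1, 2)) ≈ 477.52
F = -158 (F = Add(-105, -53) = -158)
T = Rational(-1, 252) (T = Pow(Mul(-42, 6), -1) = Pow(-252, -1) = Rational(-1, 252) ≈ -0.0039683)
Function('v')(M, m) = -252 (Function('v')(M, m) = Pow(Rational(-1, 252), -1) = -252)
Add(Z, Mul(-1, Function('v')(F, U))) = Add(Pow(228022, Rational(1, 2)), Mul(-1, -252)) = Add(Pow(228022, Rational(1, 2)), 252) = Add(252, Pow(228022, Rational(1, 2)))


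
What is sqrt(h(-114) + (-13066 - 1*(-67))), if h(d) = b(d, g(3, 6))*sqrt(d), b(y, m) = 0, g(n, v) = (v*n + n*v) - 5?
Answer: I*sqrt(12999) ≈ 114.01*I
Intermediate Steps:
g(n, v) = -5 + 2*n*v (g(n, v) = (n*v + n*v) - 5 = 2*n*v - 5 = -5 + 2*n*v)
h(d) = 0 (h(d) = 0*sqrt(d) = 0)
sqrt(h(-114) + (-13066 - 1*(-67))) = sqrt(0 + (-13066 - 1*(-67))) = sqrt(0 + (-13066 + 67)) = sqrt(0 - 12999) = sqrt(-12999) = I*sqrt(12999)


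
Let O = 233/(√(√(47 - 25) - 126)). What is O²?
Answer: -3420207/7927 - 54289*√22/15854 ≈ -447.52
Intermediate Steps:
O = 233/√(-126 + √22) (O = 233/(√(√22 - 126)) = 233/(√(-126 + √22)) = 233/√(-126 + √22) ≈ -21.155*I)
O² = (-233*I/√(126 - √22))² = -54289/(126 - √22)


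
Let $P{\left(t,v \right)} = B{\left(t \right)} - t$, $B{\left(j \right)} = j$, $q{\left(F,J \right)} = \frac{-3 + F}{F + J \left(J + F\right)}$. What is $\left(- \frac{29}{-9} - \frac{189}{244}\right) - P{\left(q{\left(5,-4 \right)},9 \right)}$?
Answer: $\frac{5375}{2196} \approx 2.4476$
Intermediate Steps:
$q{\left(F,J \right)} = \frac{-3 + F}{F + J \left(F + J\right)}$
$P{\left(t,v \right)} = 0$ ($P{\left(t,v \right)} = t - t = 0$)
$\left(- \frac{29}{-9} - \frac{189}{244}\right) - P{\left(q{\left(5,-4 \right)},9 \right)} = \left(- \frac{29}{-9} - \frac{189}{244}\right) - 0 = \left(\left(-29\right) \left(- \frac{1}{9}\right) - \frac{189}{244}\right) + 0 = \left(\frac{29}{9} - \frac{189}{244}\right) + 0 = \frac{5375}{2196} + 0 = \frac{5375}{2196}$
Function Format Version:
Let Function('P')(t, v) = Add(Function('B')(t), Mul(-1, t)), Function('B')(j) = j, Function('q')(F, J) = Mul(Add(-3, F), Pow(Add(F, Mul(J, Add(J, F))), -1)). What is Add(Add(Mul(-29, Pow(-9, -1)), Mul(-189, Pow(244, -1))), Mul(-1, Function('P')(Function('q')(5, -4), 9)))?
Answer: Rational(5375, 2196) ≈ 2.4476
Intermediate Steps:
Function('q')(F, J) = Mul(Pow(Add(F, Mul(J, Add(F, J))), -1), Add(-3, F)) (Function('q')(F, J) = Mul(Add(-3, F), Pow(Add(F, Mul(J, Add(F, J))), -1)) = Mul(Pow(Add(F, Mul(J, Add(F, J))), -1), Add(-3, F)))
Function('P')(t, v) = 0 (Function('P')(t, v) = Add(t, Mul(-1, t)) = 0)
Add(Add(Mul(-29, Pow(-9, -1)), Mul(-189, Pow(244, -1))), Mul(-1, Function('P')(Function('q')(5, -4), 9))) = Add(Add(Mul(-29, Pow(-9, -1)), Mul(-189, Pow(244, -1))), Mul(-1, 0)) = Add(Add(Mul(-29, Rational(-1, 9)), Mul(-189, Rational(1, 244))), 0) = Add(Add(Rational(29, 9), Rational(-189, 244)), 0) = Add(Rational(5375, 2196), 0) = Rational(5375, 2196)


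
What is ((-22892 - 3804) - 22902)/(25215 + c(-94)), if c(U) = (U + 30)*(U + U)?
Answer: -49598/37247 ≈ -1.3316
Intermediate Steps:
c(U) = 2*U*(30 + U) (c(U) = (30 + U)*(2*U) = 2*U*(30 + U))
((-22892 - 3804) - 22902)/(25215 + c(-94)) = ((-22892 - 3804) - 22902)/(25215 + 2*(-94)*(30 - 94)) = (-26696 - 22902)/(25215 + 2*(-94)*(-64)) = -49598/(25215 + 12032) = -49598/37247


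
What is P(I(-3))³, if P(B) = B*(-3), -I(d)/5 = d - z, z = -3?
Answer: 0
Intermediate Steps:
I(d) = -15 - 5*d (I(d) = -5*(d - 1*(-3)) = -5*(d + 3) = -5*(3 + d) = -15 - 5*d)
P(B) = -3*B
P(I(-3))³ = (-3*(-15 - 5*(-3)))³ = (-3*(-15 + 15))³ = (-3*0)³ = 0³ = 0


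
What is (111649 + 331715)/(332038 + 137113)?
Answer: 443364/469151 ≈ 0.94503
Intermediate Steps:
(111649 + 331715)/(332038 + 137113) = 443364/469151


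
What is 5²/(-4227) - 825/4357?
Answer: -3596200/18417039 ≈ -0.19526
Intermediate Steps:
5²/(-4227) - 825/4357 = 25*(-1/4227) - 825*1/4357 = -25/4227 - 825/4357 = -3596200/18417039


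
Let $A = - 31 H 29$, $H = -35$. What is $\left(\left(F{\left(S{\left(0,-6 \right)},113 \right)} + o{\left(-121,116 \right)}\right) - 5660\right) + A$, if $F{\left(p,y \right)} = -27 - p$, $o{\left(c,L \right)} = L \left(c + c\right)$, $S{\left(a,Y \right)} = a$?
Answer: $-2294$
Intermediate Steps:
$o{\left(c,L \right)} = 2 L c$ ($o{\left(c,L \right)} = L 2 c = 2 L c$)
$A = 31465$ ($A = \left(-31\right) \left(-35\right) 29 = 1085 \cdot 29 = 31465$)
$\left(\left(F{\left(S{\left(0,-6 \right)},113 \right)} + o{\left(-121,116 \right)}\right) - 5660\right) + A = \left(\left(\left(-27 - 0\right) + 2 \cdot 116 \left(-121\right)\right) - 5660\right) + 31465 = \left(\left(\left(-27 + 0\right) - 28072\right) - 5660\right) + 31465 = \left(\left(-27 - 28072\right) - 5660\right) + 31465 = \left(-28099 - 5660\right) + 31465 = -33759 + 31465 = -2294$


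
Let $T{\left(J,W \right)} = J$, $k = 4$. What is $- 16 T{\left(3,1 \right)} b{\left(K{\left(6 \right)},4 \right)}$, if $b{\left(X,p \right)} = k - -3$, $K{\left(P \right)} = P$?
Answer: $-336$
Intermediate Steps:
$b{\left(X,p \right)} = 7$ ($b{\left(X,p \right)} = 4 - -3 = 4 + 3 = 7$)
$- 16 T{\left(3,1 \right)} b{\left(K{\left(6 \right)},4 \right)} = \left(-16\right) 3 \cdot 7 = \left(-48\right) 7 = -336$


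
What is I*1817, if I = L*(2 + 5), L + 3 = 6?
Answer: 38157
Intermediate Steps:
L = 3 (L = -3 + 6 = 3)
I = 21 (I = 3*(2 + 5) = 3*7 = 21)
I*1817 = 21*1817 = 38157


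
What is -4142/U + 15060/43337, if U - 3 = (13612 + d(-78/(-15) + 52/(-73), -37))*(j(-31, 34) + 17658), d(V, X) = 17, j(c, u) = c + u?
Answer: 1812394592233/5215646346582 ≈ 0.34749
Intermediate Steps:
U = 240701772 (U = 3 + (13612 + 17)*((-31 + 34) + 17658) = 3 + 13629*(3 + 17658) = 3 + 13629*17661 = 3 + 240701769 = 240701772)
-4142/U + 15060/43337 = -4142/240701772 + 15060/43337 = -4142*1/240701772 + 15060*(1/43337) = -2071/120350886 + 15060/43337 = 1812394592233/5215646346582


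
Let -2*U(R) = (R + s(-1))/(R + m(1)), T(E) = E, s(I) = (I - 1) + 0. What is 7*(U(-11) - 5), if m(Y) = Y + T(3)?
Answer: -83/2 ≈ -41.500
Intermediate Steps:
s(I) = -1 + I (s(I) = (-1 + I) + 0 = -1 + I)
m(Y) = 3 + Y (m(Y) = Y + 3 = 3 + Y)
U(R) = -(-2 + R)/(2*(4 + R)) (U(R) = -(R + (-1 - 1))/(2*(R + (3 + 1))) = -(R - 2)/(2*(R + 4)) = -(-2 + R)/(2*(4 + R)))
7*(U(-11) - 5) = 7*((2 - 1*(-11))/(2*(4 - 11)) - 5) = 7*((1/2)*(2 + 11)/(-7) - 5) = 7*((1/2)*(-1/7)*13 - 5) = 7*(-13/14 - 5) = 7*(-83/14) = -83/2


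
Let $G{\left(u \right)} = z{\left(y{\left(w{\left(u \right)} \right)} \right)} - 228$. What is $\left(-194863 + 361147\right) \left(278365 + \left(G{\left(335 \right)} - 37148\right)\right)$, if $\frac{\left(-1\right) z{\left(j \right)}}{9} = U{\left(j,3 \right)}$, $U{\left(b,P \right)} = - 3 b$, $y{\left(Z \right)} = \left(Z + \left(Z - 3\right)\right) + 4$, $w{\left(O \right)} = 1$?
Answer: $40086083880$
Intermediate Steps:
$y{\left(Z \right)} = 1 + 2 Z$ ($y{\left(Z \right)} = \left(Z + \left(Z - 3\right)\right) + 4 = \left(Z + \left(-3 + Z\right)\right) + 4 = \left(-3 + 2 Z\right) + 4 = 1 + 2 Z$)
$z{\left(j \right)} = 27 j$ ($z{\left(j \right)} = - 9 \left(- 3 j\right) = 27 j$)
$G{\left(u \right)} = -147$ ($G{\left(u \right)} = 27 \left(1 + 2 \cdot 1\right) - 228 = 27 \left(1 + 2\right) - 228 = 27 \cdot 3 - 228 = 81 - 228 = -147$)
$\left(-194863 + 361147\right) \left(278365 + \left(G{\left(335 \right)} - 37148\right)\right) = \left(-194863 + 361147\right) \left(278365 - 37295\right) = 166284 \left(278365 - 37295\right) = 166284 \cdot 241070 = 40086083880$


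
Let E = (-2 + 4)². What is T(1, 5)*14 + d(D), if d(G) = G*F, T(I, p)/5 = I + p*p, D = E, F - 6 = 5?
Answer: 1864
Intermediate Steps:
F = 11 (F = 6 + 5 = 11)
E = 4 (E = 2² = 4)
D = 4
T(I, p) = 5*I + 5*p² (T(I, p) = 5*(I + p*p) = 5*(I + p²) = 5*I + 5*p²)
d(G) = 11*G (d(G) = G*11 = 11*G)
T(1, 5)*14 + d(D) = (5*1 + 5*5²)*14 + 11*4 = (5 + 5*25)*14 + 44 = (5 + 125)*14 + 44 = 130*14 + 44 = 1820 + 44 = 1864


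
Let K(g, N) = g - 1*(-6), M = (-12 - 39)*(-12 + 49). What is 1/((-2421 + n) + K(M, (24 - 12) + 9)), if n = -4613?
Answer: -1/8915 ≈ -0.00011217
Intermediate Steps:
M = -1887 (M = -51*37 = -1887)
K(g, N) = 6 + g (K(g, N) = g + 6 = 6 + g)
1/((-2421 + n) + K(M, (24 - 12) + 9)) = 1/((-2421 - 4613) + (6 - 1887)) = 1/(-7034 - 1881) = 1/(-8915) = -1/8915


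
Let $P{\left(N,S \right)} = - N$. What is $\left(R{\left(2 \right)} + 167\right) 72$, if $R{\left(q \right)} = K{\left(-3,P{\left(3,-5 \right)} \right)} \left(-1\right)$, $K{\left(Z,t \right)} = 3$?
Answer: $11808$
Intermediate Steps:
$R{\left(q \right)} = -3$ ($R{\left(q \right)} = 3 \left(-1\right) = -3$)
$\left(R{\left(2 \right)} + 167\right) 72 = \left(-3 + 167\right) 72 = 164 \cdot 72 = 11808$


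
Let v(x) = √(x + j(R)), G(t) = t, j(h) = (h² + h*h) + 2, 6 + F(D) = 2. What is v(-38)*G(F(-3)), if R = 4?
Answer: -8*I ≈ -8.0*I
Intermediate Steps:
F(D) = -4 (F(D) = -6 + 2 = -4)
j(h) = 2 + 2*h² (j(h) = (h² + h²) + 2 = 2*h² + 2 = 2 + 2*h²)
v(x) = √(34 + x) (v(x) = √(x + (2 + 2*4²)) = √(x + (2 + 2*16)) = √(x + (2 + 32)) = √(x + 34) = √(34 + x))
v(-38)*G(F(-3)) = √(34 - 38)*(-4) = √(-4)*(-4) = (2*I)*(-4) = -8*I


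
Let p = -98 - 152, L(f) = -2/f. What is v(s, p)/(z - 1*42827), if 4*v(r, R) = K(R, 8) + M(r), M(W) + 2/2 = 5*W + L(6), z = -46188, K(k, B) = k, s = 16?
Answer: 257/534090 ≈ 0.00048119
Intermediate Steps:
M(W) = -4/3 + 5*W (M(W) = -1 + (5*W - 2/6) = -1 + (5*W - 2*⅙) = -1 + (5*W - ⅓) = -1 + (-⅓ + 5*W) = -4/3 + 5*W)
p = -250
v(r, R) = -⅓ + R/4 + 5*r/4 (v(r, R) = (R + (-4/3 + 5*r))/4 = (-4/3 + R + 5*r)/4 = -⅓ + R/4 + 5*r/4)
v(s, p)/(z - 1*42827) = (-⅓ + (¼)*(-250) + (5/4)*16)/(-46188 - 1*42827) = (-⅓ - 125/2 + 20)/(-46188 - 42827) = -257/6/(-89015) = -257/6*(-1/89015) = 257/534090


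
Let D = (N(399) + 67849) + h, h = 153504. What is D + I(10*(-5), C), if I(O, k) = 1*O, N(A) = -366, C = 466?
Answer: 220937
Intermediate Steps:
I(O, k) = O
D = 220987 (D = (-366 + 67849) + 153504 = 67483 + 153504 = 220987)
D + I(10*(-5), C) = 220987 + 10*(-5) = 220987 - 50 = 220937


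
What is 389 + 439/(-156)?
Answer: 60245/156 ≈ 386.19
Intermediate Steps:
389 + 439/(-156) = 389 + 439*(-1/156) = 389 - 439/156 = 60245/156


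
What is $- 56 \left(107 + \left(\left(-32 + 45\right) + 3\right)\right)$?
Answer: $-6888$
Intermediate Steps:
$- 56 \left(107 + \left(\left(-32 + 45\right) + 3\right)\right) = - 56 \left(107 + \left(13 + 3\right)\right) = - 56 \left(107 + 16\right) = \left(-56\right) 123 = -6888$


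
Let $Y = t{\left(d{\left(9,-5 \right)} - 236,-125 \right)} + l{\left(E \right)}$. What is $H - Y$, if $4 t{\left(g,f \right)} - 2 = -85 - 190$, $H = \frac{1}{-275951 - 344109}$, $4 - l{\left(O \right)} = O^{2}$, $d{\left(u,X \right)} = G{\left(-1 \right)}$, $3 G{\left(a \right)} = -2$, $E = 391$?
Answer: $\frac{47417615857}{310030} \approx 1.5295 \cdot 10^{5}$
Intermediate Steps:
$G{\left(a \right)} = - \frac{2}{3}$ ($G{\left(a \right)} = \frac{1}{3} \left(-2\right) = - \frac{2}{3}$)
$d{\left(u,X \right)} = - \frac{2}{3}$
$l{\left(O \right)} = 4 - O^{2}$
$H = - \frac{1}{620060}$ ($H = \frac{1}{-620060} = - \frac{1}{620060} \approx -1.6127 \cdot 10^{-6}$)
$t{\left(g,f \right)} = - \frac{273}{4}$ ($t{\left(g,f \right)} = \frac{1}{2} + \frac{-85 - 190}{4} = \frac{1}{2} + \frac{1}{4} \left(-275\right) = \frac{1}{2} - \frac{275}{4} = - \frac{273}{4}$)
$Y = - \frac{611781}{4}$ ($Y = - \frac{273}{4} + \left(4 - 391^{2}\right) = - \frac{273}{4} + \left(4 - 152881\right) = - \frac{273}{4} - 152877 = - \frac{611781}{4} \approx -1.5295 \cdot 10^{5}$)
$H - Y = - \frac{1}{620060} - - \frac{611781}{4} = - \frac{1}{620060} + \frac{611781}{4} = \frac{47417615857}{310030}$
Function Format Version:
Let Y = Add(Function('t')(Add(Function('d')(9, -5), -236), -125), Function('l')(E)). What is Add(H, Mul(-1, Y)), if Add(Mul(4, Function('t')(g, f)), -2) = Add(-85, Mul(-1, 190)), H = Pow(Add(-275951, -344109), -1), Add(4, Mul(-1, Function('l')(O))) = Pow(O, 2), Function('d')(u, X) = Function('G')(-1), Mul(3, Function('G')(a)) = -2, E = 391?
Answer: Rational(47417615857, 310030) ≈ 1.5295e+5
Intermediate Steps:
Function('G')(a) = Rational(-2, 3) (Function('G')(a) = Mul(Rational(1, 3), -2) = Rational(-2, 3))
Function('d')(u, X) = Rational(-2, 3)
Function('l')(O) = Add(4, Mul(-1, Pow(O, 2)))
H = Rational(-1, 620060) (H = Pow(-620060, -1) = Rational(-1, 620060) ≈ -1.6127e-6)
Function('t')(g, f) = Rational(-273, 4) (Function('t')(g, f) = Add(Rational(1, 2), Mul(Rational(1, 4), Add(-85, Mul(-1, 190)))) = Add(Rational(1, 2), Mul(Rational(1, 4), Add(-85, -190))) = Add(Rational(1, 2), Mul(Rational(1, 4), -275)) = Add(Rational(1, 2), Rational(-275, 4)) = Rational(-273, 4))
Y = Rational(-611781, 4) (Y = Add(Rational(-273, 4), Add(4, Mul(-1, Pow(391, 2)))) = Add(Rational(-273, 4), Add(4, Mul(-1, 152881))) = Add(Rational(-273, 4), Add(4, -152881)) = Add(Rational(-273, 4), -152877) = Rational(-611781, 4) ≈ -1.5295e+5)
Add(H, Mul(-1, Y)) = Add(Rational(-1, 620060), Mul(-1, Rational(-611781, 4))) = Add(Rational(-1, 620060), Rational(611781, 4)) = Rational(47417615857, 310030)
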